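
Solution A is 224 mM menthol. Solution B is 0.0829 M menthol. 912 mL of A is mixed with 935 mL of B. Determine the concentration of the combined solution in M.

0.153 M

C_B = 0.0829 M = 82.9 mM.
C_mix = (C_A·V_A + C_B·V_B)/(V_A + V_B) = (224×912 + 82.9×935) / 1847 = 153 mM = 0.153 M.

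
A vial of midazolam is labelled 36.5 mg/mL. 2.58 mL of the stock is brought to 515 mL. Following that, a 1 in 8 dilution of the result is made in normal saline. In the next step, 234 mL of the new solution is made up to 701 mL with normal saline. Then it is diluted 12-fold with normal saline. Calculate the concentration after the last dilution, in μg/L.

636 μg/L

Overall dilution factor = 199.6 × 8 × 2.996 × 12 = 5.74 × 10⁴.
36.5 mg/mL / 5.74 × 10⁴ = 6.36 × 10⁻⁴ mg/mL = 636 μg/L.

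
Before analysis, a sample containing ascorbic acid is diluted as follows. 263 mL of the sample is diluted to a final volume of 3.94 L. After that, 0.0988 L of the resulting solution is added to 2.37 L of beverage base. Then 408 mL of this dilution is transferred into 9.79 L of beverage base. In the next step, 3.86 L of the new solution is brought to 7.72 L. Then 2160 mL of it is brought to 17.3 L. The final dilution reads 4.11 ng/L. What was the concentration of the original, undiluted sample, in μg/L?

616 μg/L

Overall dilution factor = 14.98 × 24.99 × 25.00 × 2 × 8.009 = 1.50 × 10⁵.
Original = 4.11 ng/L × 1.50 × 10⁵ = 6.16 × 10⁵ ng/L = 616 μg/L.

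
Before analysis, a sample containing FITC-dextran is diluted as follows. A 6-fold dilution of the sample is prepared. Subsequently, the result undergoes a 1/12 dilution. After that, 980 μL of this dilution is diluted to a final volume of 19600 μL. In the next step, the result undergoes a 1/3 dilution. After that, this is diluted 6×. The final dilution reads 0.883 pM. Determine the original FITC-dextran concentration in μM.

Overall dilution factor = 6 × 12 × 20 × 3 × 6 = 2.59 × 10⁴.
Original = 0.883 pM × 2.59 × 10⁴ = 2.29 × 10⁴ pM = 0.0229 μM.

0.0229 μM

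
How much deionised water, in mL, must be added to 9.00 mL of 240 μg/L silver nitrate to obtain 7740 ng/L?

270 mL

7740 ng/L = 7.74 μg/L.
V₂ = C₁V₁/C₂ = 240 × 9.00 / 7.74 = 279 mL.
Diluent to add = V₂ − V₁ = 279 − 9.00 = 270 mL.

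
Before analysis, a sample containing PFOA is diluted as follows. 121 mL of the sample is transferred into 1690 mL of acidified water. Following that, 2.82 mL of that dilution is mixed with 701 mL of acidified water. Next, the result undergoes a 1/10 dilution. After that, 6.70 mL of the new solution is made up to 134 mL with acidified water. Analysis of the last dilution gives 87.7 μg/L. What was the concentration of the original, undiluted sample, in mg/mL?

65.5 mg/mL

Overall dilution factor = 14.97 × 249.6 × 10 × 20 = 7.47 × 10⁵.
Original = 87.7 μg/L × 7.47 × 10⁵ = 6.55 × 10⁷ μg/L = 65.5 mg/mL.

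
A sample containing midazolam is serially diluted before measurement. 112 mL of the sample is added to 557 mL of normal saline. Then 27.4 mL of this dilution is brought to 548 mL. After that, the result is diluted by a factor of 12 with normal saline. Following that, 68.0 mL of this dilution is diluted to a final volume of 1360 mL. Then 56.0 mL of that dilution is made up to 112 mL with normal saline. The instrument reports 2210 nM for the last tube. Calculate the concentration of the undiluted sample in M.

Overall dilution factor = 5.973 × 20 × 12 × 20 × 2 = 5.73 × 10⁴.
Original = 2210 nM × 5.73 × 10⁴ = 1.27 × 10⁸ nM = 0.127 M.

0.127 M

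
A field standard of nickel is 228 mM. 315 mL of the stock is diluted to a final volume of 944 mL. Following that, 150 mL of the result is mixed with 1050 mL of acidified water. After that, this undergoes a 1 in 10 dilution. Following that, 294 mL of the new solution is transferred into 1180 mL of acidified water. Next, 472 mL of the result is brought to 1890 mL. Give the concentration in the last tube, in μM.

47.4 μM

Overall dilution factor = 2.997 × 8 × 10 × 5.014 × 4.004 = 4813.
228 mM / 4813 = 0.0474 mM = 47.4 μM.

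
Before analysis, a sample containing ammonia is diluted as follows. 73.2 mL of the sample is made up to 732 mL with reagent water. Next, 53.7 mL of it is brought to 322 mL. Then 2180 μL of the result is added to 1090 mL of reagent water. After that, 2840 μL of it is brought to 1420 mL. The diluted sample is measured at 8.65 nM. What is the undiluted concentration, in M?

0.130 M

Overall dilution factor = 10 × 5.996 × 501 × 500 = 1.50 × 10⁷.
Original = 8.65 nM × 1.50 × 10⁷ = 1.30 × 10⁸ nM = 0.130 M.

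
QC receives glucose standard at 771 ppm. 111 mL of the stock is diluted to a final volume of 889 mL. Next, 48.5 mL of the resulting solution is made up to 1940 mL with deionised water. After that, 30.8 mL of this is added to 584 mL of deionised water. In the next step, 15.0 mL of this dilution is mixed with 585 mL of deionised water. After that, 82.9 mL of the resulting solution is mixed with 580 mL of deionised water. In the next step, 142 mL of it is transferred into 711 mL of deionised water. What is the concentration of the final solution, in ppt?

62.8 ppt

Overall dilution factor = 8.009 × 40 × 19.96 × 40 × 7.996 × 6.007 = 1.23 × 10⁷.
771 ppm / 1.23 × 10⁷ = 6.28 × 10⁻⁵ ppm = 62.8 ppt.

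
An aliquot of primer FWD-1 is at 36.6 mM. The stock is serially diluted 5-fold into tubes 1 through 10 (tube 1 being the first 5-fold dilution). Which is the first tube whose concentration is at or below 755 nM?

tube 7

Tube n has concentration 36.6 mM / 5ⁿ.
Need 5ⁿ ≥ 36.6 mM / 755 nM = 4.85 × 10⁴, so n ≥ 6.70.
First such tube: n = 7.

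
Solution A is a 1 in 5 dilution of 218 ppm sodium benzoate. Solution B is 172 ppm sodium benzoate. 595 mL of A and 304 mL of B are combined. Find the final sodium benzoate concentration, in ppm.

C_A = 218 ppm / 5 = 43.6 ppm.
C_mix = (C_A·V_A + C_B·V_B)/(V_A + V_B) = (43.6×595 + 172×304) / 899.0 = 87.0 ppm.

87.0 ppm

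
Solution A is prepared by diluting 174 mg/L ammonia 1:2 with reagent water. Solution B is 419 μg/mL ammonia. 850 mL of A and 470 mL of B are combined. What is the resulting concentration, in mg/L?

C_A = 174 mg/L / 2 = 87.0 mg/L.
C_B = 419 μg/mL = 419 mg/L.
C_mix = (C_A·V_A + C_B·V_B)/(V_A + V_B) = (87.0×850 + 419×470) / 1320 = 205 mg/L.

205 mg/L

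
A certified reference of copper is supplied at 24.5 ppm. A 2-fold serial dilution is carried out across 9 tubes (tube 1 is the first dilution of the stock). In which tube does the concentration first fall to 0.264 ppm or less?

tube 7

Tube n has concentration 24.5 ppm / 2ⁿ.
Need 2ⁿ ≥ 24.5 ppm / 0.264 ppm = 92.8, so n ≥ 6.54.
First such tube: n = 7.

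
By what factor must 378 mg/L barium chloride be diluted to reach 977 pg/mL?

Factor = C₀/C_target = 378 mg/L / 977 pg/mL = 3.87 × 10⁵.

3.87 × 10⁵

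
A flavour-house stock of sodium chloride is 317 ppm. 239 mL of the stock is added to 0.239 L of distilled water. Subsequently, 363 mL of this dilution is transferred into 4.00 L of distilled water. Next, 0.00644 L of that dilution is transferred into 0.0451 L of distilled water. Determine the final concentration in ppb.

Overall dilution factor = 2 × 12.02 × 8.003 = 192.
317 ppm / 192 = 1.65 ppm = 1650 ppb.

1650 ppb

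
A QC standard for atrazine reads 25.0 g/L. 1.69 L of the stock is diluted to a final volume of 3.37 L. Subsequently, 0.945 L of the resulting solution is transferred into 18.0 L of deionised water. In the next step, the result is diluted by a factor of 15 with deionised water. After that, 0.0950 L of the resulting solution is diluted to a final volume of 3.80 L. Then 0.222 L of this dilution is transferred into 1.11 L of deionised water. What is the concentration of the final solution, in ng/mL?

Overall dilution factor = 1.994 × 20.05 × 15 × 40 × 6 = 1.44 × 10⁵.
25.0 g/L / 1.44 × 10⁵ = 1.74 × 10⁻⁴ g/L = 174 ng/mL.

174 ng/mL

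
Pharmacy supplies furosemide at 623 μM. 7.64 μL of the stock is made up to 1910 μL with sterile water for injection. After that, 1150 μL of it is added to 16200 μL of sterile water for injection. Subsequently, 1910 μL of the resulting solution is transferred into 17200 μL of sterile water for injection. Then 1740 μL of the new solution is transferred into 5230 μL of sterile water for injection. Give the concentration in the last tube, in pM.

4120 pM

Overall dilution factor = 250 × 15.09 × 10.01 × 4.006 = 1.51 × 10⁵.
623 μM / 1.51 × 10⁵ = 4.12 × 10⁻³ μM = 4120 pM.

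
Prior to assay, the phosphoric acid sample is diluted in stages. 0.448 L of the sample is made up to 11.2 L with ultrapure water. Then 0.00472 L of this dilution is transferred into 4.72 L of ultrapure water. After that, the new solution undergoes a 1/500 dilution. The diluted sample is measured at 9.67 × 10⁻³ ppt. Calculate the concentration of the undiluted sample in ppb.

121 ppb

Overall dilution factor = 25 × 1001 × 500 = 1.25 × 10⁷.
Original = 9.67 × 10⁻³ ppt × 1.25 × 10⁷ = 1.21 × 10⁵ ppt = 121 ppb.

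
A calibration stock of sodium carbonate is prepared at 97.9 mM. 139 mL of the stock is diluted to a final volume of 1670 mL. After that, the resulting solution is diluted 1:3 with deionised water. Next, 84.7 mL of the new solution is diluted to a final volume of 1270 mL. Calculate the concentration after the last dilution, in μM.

181 μM

Overall dilution factor = 12.01 × 3 × 14.99 = 540.
97.9 mM / 540 = 0.181 mM = 181 μM.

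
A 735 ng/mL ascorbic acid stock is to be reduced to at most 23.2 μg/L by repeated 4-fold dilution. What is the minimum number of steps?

Need 4ⁿ ≥ 31.7, so n ≥ log(31.7)/log(4) = 2.49.
Minimum whole steps: n = 3.

3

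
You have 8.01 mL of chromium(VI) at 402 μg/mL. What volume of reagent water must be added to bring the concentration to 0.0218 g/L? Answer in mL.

140 mL

0.0218 g/L = 21.8 μg/mL.
V₂ = C₁V₁/C₂ = 402 × 8.01 / 21.8 = 148 mL.
Diluent to add = V₂ − V₁ = 148 − 8.01 = 140 mL.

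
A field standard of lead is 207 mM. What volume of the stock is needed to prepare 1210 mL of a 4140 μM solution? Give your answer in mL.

4140 μM = 4.14 mM.
V₁ = C₂V₂/C₁ = 4.14 × 1210 / 207 = 24.2 mL.

24.2 mL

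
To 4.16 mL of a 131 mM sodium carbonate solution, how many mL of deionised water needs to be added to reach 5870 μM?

5870 μM = 5.87 mM.
V₂ = C₁V₁/C₂ = 131 × 4.16 / 5.87 = 92.8 mL.
Diluent to add = V₂ − V₁ = 92.8 − 4.16 = 88.7 mL.

88.7 mL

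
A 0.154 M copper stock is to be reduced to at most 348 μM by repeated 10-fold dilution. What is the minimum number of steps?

Need 10ⁿ ≥ 443, so n ≥ log(443)/log(10) = 2.65.
Minimum whole steps: n = 3.

3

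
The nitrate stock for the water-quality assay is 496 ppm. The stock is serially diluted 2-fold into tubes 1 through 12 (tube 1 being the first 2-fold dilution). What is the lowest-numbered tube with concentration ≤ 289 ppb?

tube 11

Tube n has concentration 496 ppm / 2ⁿ.
Need 2ⁿ ≥ 496 ppm / 289 ppb = 1716, so n ≥ 10.75.
First such tube: n = 11.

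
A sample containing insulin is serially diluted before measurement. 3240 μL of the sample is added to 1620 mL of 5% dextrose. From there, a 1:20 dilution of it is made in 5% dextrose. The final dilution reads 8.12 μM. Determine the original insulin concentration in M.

0.0814 M

Overall dilution factor = 501 × 20 = 1.00 × 10⁴.
Original = 8.12 μM × 1.00 × 10⁴ = 8.14 × 10⁴ μM = 0.0814 M.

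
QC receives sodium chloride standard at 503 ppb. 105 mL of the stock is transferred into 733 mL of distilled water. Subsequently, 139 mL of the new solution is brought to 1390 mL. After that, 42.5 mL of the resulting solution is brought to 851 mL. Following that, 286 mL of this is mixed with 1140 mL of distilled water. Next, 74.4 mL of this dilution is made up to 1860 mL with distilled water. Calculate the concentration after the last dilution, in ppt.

2.53 ppt

Overall dilution factor = 7.981 × 10 × 20.02 × 4.986 × 25 = 1.99 × 10⁵.
503 ppb / 1.99 × 10⁵ = 2.53 × 10⁻³ ppb = 2.53 ppt.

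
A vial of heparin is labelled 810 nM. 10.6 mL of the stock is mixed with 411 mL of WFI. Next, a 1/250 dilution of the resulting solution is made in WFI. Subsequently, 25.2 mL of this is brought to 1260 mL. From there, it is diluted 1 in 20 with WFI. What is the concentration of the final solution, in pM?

0.0815 pM

Overall dilution factor = 39.77 × 250 × 50 × 20 = 9.94 × 10⁶.
810 nM / 9.94 × 10⁶ = 8.15 × 10⁻⁵ nM = 0.0815 pM.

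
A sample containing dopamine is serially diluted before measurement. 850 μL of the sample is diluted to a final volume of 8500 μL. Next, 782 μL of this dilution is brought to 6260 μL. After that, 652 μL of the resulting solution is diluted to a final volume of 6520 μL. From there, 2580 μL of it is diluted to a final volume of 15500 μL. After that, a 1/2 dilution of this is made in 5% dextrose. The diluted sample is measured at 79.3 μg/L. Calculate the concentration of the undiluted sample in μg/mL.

763 μg/mL

Overall dilution factor = 10 × 8.005 × 10 × 6.008 × 2 = 9619.
Original = 79.3 μg/L × 9619 = 7.63 × 10⁵ μg/L = 763 μg/mL.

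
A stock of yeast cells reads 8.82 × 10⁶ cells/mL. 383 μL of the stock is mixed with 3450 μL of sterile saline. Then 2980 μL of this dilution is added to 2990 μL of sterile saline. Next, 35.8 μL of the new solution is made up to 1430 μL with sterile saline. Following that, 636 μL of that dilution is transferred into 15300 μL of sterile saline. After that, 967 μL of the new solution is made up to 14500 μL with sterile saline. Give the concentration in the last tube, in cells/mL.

29.3 cells/mL

Overall dilution factor = 10.01 × 2.003 × 39.94 × 25.06 × 14.99 = 3.01 × 10⁵.
8.82 × 10⁶ cells/mL / 3.01 × 10⁵ = 29.3 cells/mL.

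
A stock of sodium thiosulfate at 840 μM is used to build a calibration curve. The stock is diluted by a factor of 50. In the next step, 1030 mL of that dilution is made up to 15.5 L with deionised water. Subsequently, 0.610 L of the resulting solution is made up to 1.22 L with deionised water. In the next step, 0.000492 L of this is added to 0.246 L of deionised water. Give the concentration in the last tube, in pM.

1110 pM

Overall dilution factor = 50 × 15.05 × 2 × 501 = 7.54 × 10⁵.
840 μM / 7.54 × 10⁵ = 1.11 × 10⁻³ μM = 1110 pM.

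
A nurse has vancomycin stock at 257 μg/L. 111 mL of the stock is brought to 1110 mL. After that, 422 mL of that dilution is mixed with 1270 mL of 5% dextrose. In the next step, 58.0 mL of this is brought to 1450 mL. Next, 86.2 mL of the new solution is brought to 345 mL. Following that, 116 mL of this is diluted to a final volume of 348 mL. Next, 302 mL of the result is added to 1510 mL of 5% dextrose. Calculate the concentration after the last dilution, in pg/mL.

Overall dilution factor = 10 × 4.009 × 25 × 4.002 × 3 × 6 = 7.22 × 10⁴.
257 μg/L / 7.22 × 10⁴ = 3.56 × 10⁻³ μg/L = 3.56 pg/mL.

3.56 pg/mL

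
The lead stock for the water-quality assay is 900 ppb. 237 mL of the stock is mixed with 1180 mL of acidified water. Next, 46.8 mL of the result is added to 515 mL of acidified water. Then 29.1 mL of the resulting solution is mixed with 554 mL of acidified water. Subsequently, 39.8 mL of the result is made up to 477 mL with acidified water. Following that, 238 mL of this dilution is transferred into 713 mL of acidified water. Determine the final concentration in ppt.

13.1 ppt

Overall dilution factor = 5.979 × 12.00 × 20.04 × 11.98 × 3.996 = 6.89 × 10⁴.
900 ppb / 6.89 × 10⁴ = 0.0131 ppb = 13.1 ppt.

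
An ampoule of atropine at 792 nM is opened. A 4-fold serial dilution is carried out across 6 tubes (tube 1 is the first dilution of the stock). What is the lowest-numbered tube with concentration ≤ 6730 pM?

tube 4

Tube n has concentration 792 nM / 4ⁿ.
Need 4ⁿ ≥ 792 nM / 6730 pM = 118, so n ≥ 3.44.
First such tube: n = 4.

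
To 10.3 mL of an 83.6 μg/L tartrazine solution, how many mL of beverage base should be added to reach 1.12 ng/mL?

759 mL

1.12 ng/mL = 1.12 μg/L.
V₂ = C₁V₁/C₂ = 83.6 × 10.3 / 1.12 = 769 mL.
Diluent to add = V₂ − V₁ = 769 − 10.3 = 759 mL.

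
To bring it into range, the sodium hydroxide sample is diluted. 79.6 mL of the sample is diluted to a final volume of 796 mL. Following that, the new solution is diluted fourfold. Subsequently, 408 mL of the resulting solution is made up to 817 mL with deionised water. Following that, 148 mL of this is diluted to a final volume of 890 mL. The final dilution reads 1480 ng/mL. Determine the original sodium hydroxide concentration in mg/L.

Overall dilution factor = 10 × 4 × 2.002 × 6.014 = 482.
Original = 1480 ng/mL × 482 = 7.13 × 10⁵ ng/mL = 713 mg/L.

713 mg/L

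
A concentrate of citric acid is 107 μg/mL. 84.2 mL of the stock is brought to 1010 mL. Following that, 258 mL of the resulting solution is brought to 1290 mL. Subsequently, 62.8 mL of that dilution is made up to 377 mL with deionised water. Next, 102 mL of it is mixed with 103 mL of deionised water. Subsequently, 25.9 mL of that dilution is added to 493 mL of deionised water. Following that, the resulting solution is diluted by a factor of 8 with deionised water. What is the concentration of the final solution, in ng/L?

Overall dilution factor = 12.00 × 5 × 6.003 × 2.010 × 20.03 × 8 = 1.16 × 10⁵.
107 μg/mL / 1.16 × 10⁵ = 9.23 × 10⁻⁴ μg/mL = 923 ng/L.

923 ng/L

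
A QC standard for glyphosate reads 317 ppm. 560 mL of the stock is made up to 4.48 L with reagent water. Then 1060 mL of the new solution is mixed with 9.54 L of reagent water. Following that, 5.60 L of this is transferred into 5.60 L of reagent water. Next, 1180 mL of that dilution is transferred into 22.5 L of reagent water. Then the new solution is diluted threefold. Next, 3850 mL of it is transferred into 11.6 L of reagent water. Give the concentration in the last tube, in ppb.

Overall dilution factor = 8 × 10 × 2 × 20.07 × 3 × 4.013 = 3.87 × 10⁴.
317 ppm / 3.87 × 10⁴ = 8.20 × 10⁻³ ppm = 8.20 ppb.

8.20 ppb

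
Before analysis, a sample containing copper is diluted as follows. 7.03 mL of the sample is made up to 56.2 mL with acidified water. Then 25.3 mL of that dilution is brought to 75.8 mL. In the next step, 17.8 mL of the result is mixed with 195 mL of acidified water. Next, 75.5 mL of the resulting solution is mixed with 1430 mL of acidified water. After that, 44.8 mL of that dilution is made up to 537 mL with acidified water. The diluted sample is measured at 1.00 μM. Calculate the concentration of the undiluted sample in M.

0.0684 M

Overall dilution factor = 7.994 × 2.996 × 11.96 × 19.94 × 11.99 = 6.84 × 10⁴.
Original = 1.00 μM × 6.84 × 10⁴ = 6.84 × 10⁴ μM = 0.0684 M.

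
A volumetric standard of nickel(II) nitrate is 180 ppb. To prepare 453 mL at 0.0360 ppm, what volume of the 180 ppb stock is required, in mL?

90.6 mL

0.0360 ppm = 36.0 ppb.
V₁ = C₂V₂/C₁ = 36.0 × 453 / 180 = 90.6 mL.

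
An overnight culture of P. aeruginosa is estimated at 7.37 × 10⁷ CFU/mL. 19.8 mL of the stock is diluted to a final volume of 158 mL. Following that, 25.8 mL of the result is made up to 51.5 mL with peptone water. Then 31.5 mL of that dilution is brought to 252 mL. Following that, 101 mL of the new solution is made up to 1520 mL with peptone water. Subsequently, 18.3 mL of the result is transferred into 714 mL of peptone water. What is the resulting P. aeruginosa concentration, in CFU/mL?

960 CFU/mL

Overall dilution factor = 7.980 × 1.996 × 8 × 15.05 × 40.02 = 7.67 × 10⁴.
7.37 × 10⁷ CFU/mL / 7.67 × 10⁴ = 960 CFU/mL.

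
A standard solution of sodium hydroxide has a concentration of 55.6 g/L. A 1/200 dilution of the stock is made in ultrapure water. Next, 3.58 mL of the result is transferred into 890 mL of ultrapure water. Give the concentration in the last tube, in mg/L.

1.11 mg/L

Overall dilution factor = 200 × 249.6 = 4.99 × 10⁴.
55.6 g/L / 4.99 × 10⁴ = 1.11 × 10⁻³ g/L = 1.11 mg/L.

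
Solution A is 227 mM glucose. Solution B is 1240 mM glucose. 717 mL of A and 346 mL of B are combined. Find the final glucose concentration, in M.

C_mix = (C_A·V_A + C_B·V_B)/(V_A + V_B) = (227×717 + 1240×346) / 1063 = 557 mM = 0.557 M.

0.557 M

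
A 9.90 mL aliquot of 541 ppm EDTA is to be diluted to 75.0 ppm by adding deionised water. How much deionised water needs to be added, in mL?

V₂ = C₁V₁/C₂ = 541 × 9.90 / 75.0 = 71.4 mL.
Diluent to add = V₂ − V₁ = 71.4 − 9.90 = 61.5 mL.

61.5 mL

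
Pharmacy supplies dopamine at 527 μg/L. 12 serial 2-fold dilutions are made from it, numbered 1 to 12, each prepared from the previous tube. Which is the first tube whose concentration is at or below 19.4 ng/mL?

Tube n has concentration 527 μg/L / 2ⁿ.
Need 2ⁿ ≥ 527 μg/L / 19.4 ng/mL = 27.2, so n ≥ 4.76.
First such tube: n = 5.

tube 5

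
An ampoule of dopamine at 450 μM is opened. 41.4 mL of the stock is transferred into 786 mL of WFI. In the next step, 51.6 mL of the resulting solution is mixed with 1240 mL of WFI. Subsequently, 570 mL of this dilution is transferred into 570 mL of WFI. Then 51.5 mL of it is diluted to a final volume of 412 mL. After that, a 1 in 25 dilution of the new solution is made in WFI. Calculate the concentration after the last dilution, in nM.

2.25 nM

Overall dilution factor = 19.99 × 25.03 × 2 × 8 × 25 = 2.00 × 10⁵.
450 μM / 2.00 × 10⁵ = 2.25 × 10⁻³ μM = 2.25 nM.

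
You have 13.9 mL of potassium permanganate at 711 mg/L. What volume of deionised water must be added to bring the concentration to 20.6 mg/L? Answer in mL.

V₂ = C₁V₁/C₂ = 711 × 13.9 / 20.6 = 480 mL.
Diluent to add = V₂ − V₁ = 480 − 13.9 = 466 mL.

466 mL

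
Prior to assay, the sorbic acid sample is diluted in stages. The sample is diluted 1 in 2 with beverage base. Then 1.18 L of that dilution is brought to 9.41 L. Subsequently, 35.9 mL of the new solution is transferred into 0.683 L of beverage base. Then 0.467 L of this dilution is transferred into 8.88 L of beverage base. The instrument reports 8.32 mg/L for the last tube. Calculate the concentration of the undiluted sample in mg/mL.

53.2 mg/mL

Overall dilution factor = 2 × 7.975 × 20.03 × 20.01 = 6392.
Original = 8.32 mg/L × 6392 = 5.32 × 10⁴ mg/L = 53.2 mg/mL.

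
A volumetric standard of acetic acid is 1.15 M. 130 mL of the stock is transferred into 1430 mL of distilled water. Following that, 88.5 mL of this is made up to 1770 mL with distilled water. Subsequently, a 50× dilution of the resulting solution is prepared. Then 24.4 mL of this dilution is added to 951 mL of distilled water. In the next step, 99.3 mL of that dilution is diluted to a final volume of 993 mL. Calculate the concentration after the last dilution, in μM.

0.240 μM

Overall dilution factor = 12 × 20 × 50 × 39.98 × 10 = 4.80 × 10⁶.
1.15 M / 4.80 × 10⁶ = 2.40 × 10⁻⁷ M = 0.240 μM.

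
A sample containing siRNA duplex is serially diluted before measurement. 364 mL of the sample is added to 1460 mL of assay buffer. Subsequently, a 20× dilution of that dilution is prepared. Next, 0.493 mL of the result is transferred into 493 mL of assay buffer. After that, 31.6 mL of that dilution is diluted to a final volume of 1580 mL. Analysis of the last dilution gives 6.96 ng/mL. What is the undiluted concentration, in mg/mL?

34.9 mg/mL

Overall dilution factor = 5.011 × 20 × 1001 × 50 = 5.02 × 10⁶.
Original = 6.96 ng/mL × 5.02 × 10⁶ = 3.49 × 10⁷ ng/mL = 34.9 mg/mL.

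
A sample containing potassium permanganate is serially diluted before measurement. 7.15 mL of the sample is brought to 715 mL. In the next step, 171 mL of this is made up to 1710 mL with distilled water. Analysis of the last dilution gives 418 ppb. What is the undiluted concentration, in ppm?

Overall dilution factor = 100 × 10 = 1000.
Original = 418 ppb × 1000 = 4.18 × 10⁵ ppb = 418 ppm.

418 ppm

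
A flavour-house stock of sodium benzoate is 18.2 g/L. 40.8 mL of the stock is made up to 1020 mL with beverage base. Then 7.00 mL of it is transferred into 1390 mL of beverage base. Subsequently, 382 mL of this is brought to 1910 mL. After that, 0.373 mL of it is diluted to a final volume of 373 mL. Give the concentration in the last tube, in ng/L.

730 ng/L

Overall dilution factor = 25 × 199.6 × 5 × 1000 = 2.49 × 10⁷.
18.2 g/L / 2.49 × 10⁷ = 7.30 × 10⁻⁷ g/L = 730 ng/L.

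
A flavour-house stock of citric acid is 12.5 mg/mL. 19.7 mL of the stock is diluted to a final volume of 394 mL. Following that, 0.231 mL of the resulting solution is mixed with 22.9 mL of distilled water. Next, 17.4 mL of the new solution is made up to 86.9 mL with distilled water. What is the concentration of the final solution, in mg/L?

1.25 mg/L

Overall dilution factor = 20 × 100.1 × 4.994 = 1.00 × 10⁴.
12.5 mg/mL / 1.00 × 10⁴ = 1.25 × 10⁻³ mg/mL = 1.25 mg/L.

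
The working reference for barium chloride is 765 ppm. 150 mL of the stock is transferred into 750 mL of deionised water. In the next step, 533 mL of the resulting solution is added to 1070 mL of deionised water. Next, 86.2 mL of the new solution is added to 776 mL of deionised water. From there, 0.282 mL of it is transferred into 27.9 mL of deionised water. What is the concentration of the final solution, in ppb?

Overall dilution factor = 6 × 3.008 × 10.00 × 99.94 = 1.80 × 10⁴.
765 ppm / 1.80 × 10⁴ = 0.0424 ppm = 42.4 ppb.

42.4 ppb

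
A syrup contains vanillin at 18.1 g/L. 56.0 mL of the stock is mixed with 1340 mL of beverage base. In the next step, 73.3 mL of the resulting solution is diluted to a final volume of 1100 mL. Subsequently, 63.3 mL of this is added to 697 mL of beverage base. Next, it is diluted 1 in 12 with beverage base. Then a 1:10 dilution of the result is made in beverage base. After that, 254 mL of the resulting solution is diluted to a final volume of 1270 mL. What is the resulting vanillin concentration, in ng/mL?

Overall dilution factor = 24.93 × 15.01 × 12.01 × 12 × 10 × 5 = 2.70 × 10⁶.
18.1 g/L / 2.70 × 10⁶ = 6.71 × 10⁻⁶ g/L = 6.71 ng/mL.

6.71 ng/mL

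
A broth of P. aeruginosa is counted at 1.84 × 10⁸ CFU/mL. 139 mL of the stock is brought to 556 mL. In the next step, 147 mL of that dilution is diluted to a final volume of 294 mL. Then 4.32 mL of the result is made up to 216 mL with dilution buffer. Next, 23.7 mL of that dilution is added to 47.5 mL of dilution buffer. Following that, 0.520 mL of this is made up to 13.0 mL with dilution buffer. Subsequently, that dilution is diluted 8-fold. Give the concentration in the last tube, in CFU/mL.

766 CFU/mL

Overall dilution factor = 4 × 2 × 50 × 3.004 × 25 × 8 = 2.40 × 10⁵.
1.84 × 10⁸ CFU/mL / 2.40 × 10⁵ = 766 CFU/mL.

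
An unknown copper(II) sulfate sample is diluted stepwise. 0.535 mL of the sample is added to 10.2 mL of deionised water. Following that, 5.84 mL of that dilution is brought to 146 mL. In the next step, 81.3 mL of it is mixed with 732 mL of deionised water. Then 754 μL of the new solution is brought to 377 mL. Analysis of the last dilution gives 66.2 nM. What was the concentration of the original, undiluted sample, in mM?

Overall dilution factor = 20.07 × 25 × 10.00 × 500 = 2.51 × 10⁶.
Original = 66.2 nM × 2.51 × 10⁶ = 1.66 × 10⁸ nM = 166 mM.

166 mM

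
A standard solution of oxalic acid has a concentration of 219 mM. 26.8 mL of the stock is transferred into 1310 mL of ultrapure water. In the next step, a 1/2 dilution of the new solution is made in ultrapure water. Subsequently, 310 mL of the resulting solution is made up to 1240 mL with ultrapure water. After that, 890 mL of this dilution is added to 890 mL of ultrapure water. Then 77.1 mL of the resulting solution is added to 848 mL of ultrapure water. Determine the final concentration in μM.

Overall dilution factor = 49.88 × 2 × 4 × 2 × 12.00 = 9576.
219 mM / 9576 = 0.0229 mM = 22.9 μM.

22.9 μM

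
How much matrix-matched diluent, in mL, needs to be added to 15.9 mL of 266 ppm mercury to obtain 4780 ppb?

4780 ppb = 4.78 ppm.
V₂ = C₁V₁/C₂ = 266 × 15.9 / 4.78 = 885 mL.
Diluent to add = V₂ − V₁ = 885 − 15.9 = 869 mL.

869 mL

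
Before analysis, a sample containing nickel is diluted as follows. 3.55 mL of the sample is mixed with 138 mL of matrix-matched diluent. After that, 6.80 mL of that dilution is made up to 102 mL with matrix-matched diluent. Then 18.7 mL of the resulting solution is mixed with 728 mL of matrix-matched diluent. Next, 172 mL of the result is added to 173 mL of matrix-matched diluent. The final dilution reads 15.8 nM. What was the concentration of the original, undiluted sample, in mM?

0.757 mM

Overall dilution factor = 39.87 × 15 × 39.93 × 2.006 = 4.79 × 10⁴.
Original = 15.8 nM × 4.79 × 10⁴ = 7.57 × 10⁵ nM = 0.757 mM.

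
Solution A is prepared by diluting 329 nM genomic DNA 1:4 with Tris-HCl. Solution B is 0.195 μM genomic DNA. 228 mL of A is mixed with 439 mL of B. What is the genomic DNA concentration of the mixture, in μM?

C_A = 329 nM / 4 = 82.2 nM.
C_B = 0.195 μM = 195 nM.
C_mix = (C_A·V_A + C_B·V_B)/(V_A + V_B) = (82.2×228 + 195×439) / 667.0 = 156 nM = 0.156 μM.

0.156 μM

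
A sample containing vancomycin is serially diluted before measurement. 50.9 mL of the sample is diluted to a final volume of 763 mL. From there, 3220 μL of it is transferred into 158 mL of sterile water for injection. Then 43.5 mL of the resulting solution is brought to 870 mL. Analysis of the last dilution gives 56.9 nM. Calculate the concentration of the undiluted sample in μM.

854 μM

Overall dilution factor = 14.99 × 50.07 × 20 = 1.50 × 10⁴.
Original = 56.9 nM × 1.50 × 10⁴ = 8.54 × 10⁵ nM = 854 μM.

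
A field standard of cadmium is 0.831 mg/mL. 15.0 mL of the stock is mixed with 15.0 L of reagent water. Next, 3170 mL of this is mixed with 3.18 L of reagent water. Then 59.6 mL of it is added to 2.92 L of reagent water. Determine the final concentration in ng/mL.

Overall dilution factor = 1001 × 2.003 × 49.99 = 1.00 × 10⁵.
0.831 mg/mL / 1.00 × 10⁵ = 8.29 × 10⁻⁶ mg/mL = 8.29 ng/mL.

8.29 ng/mL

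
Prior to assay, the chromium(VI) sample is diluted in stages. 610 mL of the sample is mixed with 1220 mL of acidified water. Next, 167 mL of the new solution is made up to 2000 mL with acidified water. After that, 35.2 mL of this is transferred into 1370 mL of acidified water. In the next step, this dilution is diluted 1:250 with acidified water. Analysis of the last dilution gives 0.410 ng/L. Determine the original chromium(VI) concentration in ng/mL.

Overall dilution factor = 3 × 11.98 × 39.92 × 250 = 3.59 × 10⁵.
Original = 0.410 ng/L × 3.59 × 10⁵ = 1.47 × 10⁵ ng/L = 147 ng/mL.

147 ng/mL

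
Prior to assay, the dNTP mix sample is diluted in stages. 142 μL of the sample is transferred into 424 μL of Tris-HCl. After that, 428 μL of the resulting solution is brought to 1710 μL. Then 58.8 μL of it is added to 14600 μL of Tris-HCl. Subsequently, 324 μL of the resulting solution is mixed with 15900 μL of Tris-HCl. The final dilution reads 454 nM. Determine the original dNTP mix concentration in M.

Overall dilution factor = 3.986 × 3.995 × 249.3 × 50.07 = 1.99 × 10⁵.
Original = 454 nM × 1.99 × 10⁵ = 9.03 × 10⁷ nM = 0.0903 M.

0.0903 M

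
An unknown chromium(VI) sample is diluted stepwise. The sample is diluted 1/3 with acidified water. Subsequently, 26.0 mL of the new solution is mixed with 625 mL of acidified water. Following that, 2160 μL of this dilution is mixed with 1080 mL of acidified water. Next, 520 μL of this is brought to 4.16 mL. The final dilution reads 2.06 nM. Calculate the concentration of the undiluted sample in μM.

Overall dilution factor = 3 × 25.04 × 501 × 8 = 3.01 × 10⁵.
Original = 2.06 nM × 3.01 × 10⁵ = 6.20 × 10⁵ nM = 620 μM.

620 μM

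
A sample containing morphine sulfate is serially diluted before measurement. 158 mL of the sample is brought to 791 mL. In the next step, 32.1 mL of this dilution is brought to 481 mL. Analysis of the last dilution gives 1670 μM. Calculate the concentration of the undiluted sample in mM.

Overall dilution factor = 5.006 × 14.98 = 75.0.
Original = 1670 μM × 75.0 = 1.25 × 10⁵ μM = 125 mM.

125 mM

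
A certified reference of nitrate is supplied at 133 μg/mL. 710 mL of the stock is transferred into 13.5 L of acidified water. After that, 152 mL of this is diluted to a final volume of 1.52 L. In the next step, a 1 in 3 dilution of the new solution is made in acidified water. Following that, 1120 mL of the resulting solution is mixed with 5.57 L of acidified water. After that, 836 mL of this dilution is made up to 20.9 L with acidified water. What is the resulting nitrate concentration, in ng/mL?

Overall dilution factor = 20.01 × 10 × 3 × 5.973 × 25 = 8.97 × 10⁴.
133 μg/mL / 8.97 × 10⁴ = 1.48 × 10⁻³ μg/mL = 1.48 ng/mL.

1.48 ng/mL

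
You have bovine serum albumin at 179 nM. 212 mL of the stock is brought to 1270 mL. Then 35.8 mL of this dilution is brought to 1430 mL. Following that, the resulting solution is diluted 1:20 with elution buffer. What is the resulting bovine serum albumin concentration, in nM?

Overall dilution factor = 5.991 × 39.94 × 20 = 4786.
179 nM / 4786 = 0.0374 nM.

0.0374 nM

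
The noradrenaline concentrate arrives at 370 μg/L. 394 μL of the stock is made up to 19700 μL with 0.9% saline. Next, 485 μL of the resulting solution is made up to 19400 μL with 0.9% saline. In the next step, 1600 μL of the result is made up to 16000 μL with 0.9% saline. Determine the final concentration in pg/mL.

18.5 pg/mL

Overall dilution factor = 50 × 40 × 10 = 2.00 × 10⁴.
370 μg/L / 2.00 × 10⁴ = 0.0185 μg/L = 18.5 pg/mL.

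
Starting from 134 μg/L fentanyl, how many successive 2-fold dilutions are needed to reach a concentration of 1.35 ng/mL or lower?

Need 2ⁿ ≥ 99.3, so n ≥ log(99.3)/log(2) = 6.63.
Minimum whole steps: n = 7.

7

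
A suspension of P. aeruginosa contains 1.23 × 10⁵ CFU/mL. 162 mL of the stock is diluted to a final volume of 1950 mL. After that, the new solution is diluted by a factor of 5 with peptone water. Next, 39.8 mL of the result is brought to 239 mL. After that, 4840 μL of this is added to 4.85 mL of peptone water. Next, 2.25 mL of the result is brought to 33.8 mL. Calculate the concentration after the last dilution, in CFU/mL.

11.3 CFU/mL

Overall dilution factor = 12.04 × 5 × 6.005 × 2.002 × 15.02 = 1.09 × 10⁴.
1.23 × 10⁵ CFU/mL / 1.09 × 10⁴ = 11.3 CFU/mL.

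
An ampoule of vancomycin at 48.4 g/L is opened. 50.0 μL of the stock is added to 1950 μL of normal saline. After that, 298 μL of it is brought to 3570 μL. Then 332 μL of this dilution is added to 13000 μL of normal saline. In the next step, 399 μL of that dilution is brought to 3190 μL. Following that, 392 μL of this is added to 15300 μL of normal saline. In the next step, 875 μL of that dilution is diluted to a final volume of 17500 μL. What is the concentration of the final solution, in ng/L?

Overall dilution factor = 40 × 11.98 × 40.16 × 7.995 × 40.03 × 20 = 1.23 × 10⁸.
48.4 g/L / 1.23 × 10⁸ = 3.93 × 10⁻⁷ g/L = 393 ng/L.

393 ng/L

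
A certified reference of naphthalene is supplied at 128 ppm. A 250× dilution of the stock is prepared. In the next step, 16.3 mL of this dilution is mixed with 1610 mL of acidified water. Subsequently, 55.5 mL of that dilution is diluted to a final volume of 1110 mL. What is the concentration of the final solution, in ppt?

Overall dilution factor = 250 × 99.77 × 20 = 4.99 × 10⁵.
128 ppm / 4.99 × 10⁵ = 2.57 × 10⁻⁴ ppm = 257 ppt.

257 ppt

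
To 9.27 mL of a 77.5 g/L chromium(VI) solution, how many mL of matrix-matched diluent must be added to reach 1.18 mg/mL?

600 mL

1.18 mg/mL = 1.18 g/L.
V₂ = C₁V₁/C₂ = 77.5 × 9.27 / 1.18 = 609 mL.
Diluent to add = V₂ − V₁ = 609 − 9.27 = 600 mL.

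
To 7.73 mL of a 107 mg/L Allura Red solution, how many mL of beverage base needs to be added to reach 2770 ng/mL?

291 mL

2770 ng/mL = 2.77 mg/L.
V₂ = C₁V₁/C₂ = 107 × 7.73 / 2.77 = 299 mL.
Diluent to add = V₂ − V₁ = 299 − 7.73 = 291 mL.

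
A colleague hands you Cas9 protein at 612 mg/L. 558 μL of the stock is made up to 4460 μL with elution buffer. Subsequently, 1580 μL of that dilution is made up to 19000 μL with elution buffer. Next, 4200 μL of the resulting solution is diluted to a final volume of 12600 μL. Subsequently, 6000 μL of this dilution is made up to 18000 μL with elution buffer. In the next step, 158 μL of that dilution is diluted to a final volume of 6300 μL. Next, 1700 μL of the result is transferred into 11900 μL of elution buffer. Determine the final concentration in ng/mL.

2.22 ng/mL

Overall dilution factor = 7.993 × 12.03 × 3 × 3 × 39.87 × 8 = 2.76 × 10⁵.
612 mg/L / 2.76 × 10⁵ = 2.22 × 10⁻³ mg/L = 2.22 ng/mL.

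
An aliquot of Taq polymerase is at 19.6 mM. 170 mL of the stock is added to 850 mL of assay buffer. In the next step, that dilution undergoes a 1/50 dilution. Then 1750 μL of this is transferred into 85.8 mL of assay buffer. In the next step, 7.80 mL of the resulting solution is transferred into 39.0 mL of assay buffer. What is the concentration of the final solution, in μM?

0.218 μM

Overall dilution factor = 6 × 50 × 50.03 × 6 = 9.01 × 10⁴.
19.6 mM / 9.01 × 10⁴ = 2.18 × 10⁻⁴ mM = 0.218 μM.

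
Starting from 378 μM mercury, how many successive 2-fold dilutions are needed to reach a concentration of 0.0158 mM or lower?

Need 2ⁿ ≥ 23.9, so n ≥ log(23.9)/log(2) = 4.58.
Minimum whole steps: n = 5.

5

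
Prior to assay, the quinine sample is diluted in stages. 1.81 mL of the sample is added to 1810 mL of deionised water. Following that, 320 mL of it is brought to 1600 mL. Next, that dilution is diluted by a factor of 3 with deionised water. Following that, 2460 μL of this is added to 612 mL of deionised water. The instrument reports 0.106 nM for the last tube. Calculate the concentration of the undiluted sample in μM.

Overall dilution factor = 1001 × 5 × 3 × 249.8 = 3.75 × 10⁶.
Original = 0.106 nM × 3.75 × 10⁶ = 3.98 × 10⁵ nM = 398 μM.

398 μM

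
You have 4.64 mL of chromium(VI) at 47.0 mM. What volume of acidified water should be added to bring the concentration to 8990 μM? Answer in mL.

8990 μM = 8.99 mM.
V₂ = C₁V₁/C₂ = 47.0 × 4.64 / 8.99 = 24.3 mL.
Diluent to add = V₂ − V₁ = 24.3 − 4.64 = 19.6 mL.

19.6 mL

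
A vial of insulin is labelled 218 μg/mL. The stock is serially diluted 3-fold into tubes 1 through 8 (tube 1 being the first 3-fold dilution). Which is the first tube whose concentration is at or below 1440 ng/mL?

Tube n has concentration 218 μg/mL / 3ⁿ.
Need 3ⁿ ≥ 218 μg/mL / 1440 ng/mL = 151, so n ≥ 4.57.
First such tube: n = 5.

tube 5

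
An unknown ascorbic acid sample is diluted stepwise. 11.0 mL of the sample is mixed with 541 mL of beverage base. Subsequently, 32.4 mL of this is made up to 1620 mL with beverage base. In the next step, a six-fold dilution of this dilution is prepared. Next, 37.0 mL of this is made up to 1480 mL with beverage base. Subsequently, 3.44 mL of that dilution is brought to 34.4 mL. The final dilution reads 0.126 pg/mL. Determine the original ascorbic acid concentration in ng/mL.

Overall dilution factor = 50.18 × 50 × 6 × 40 × 10 = 6.02 × 10⁶.
Original = 0.126 pg/mL × 6.02 × 10⁶ = 7.59 × 10⁵ pg/mL = 759 ng/mL.

759 ng/mL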